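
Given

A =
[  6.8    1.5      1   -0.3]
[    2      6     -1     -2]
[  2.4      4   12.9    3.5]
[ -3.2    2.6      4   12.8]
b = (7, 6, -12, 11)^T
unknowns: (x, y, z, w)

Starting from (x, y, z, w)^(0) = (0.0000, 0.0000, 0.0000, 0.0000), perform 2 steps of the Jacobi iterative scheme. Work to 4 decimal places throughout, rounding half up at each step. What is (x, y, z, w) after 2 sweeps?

Iteration 1:
  x = (7 - (1.5)·0.0000 - (1)·0.0000 - (-0.3)·0.0000) / (6.8) = 1.0294
  y = (6 - (2)·0.0000 - (-1)·0.0000 - (-2)·0.0000) / (6) = 1.0000
  z = (-12 - (2.4)·0.0000 - (4)·0.0000 - (3.5)·0.0000) / (12.9) = -0.9302
  w = (11 - (-3.2)·0.0000 - (2.6)·0.0000 - (4)·0.0000) / (12.8) = 0.8594
Iteration 2:
  x = (7 - (1.5)·1.0000 - (1)·-0.9302 - (-0.3)·0.8594) / (6.8) = 0.9835
  y = (6 - (2)·1.0294 - (-1)·-0.9302 - (-2)·0.8594) / (6) = 0.7883
  z = (-12 - (2.4)·1.0294 - (4)·1.0000 - (3.5)·0.8594) / (12.9) = -1.6650
  w = (11 - (-3.2)·1.0294 - (2.6)·1.0000 - (4)·-0.9302) / (12.8) = 1.2043

(0.9835, 0.7883, -1.6650, 1.2043)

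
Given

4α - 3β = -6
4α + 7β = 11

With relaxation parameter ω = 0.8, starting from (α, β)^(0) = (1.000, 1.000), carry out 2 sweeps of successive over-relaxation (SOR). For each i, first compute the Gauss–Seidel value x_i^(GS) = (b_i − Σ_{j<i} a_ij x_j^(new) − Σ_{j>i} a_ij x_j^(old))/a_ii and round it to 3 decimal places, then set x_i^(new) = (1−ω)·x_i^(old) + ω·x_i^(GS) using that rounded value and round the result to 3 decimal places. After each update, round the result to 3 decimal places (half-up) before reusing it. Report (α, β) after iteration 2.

(-0.296, 1.721)

Iteration 1:
  α: GS value = (-6 - (-3)·1.000) / (4) = -0.750;  α ← (1−ω)·1.000 + ω·-0.750 = -0.400
  β: GS value = (11 - (4)·-0.400) / (7) = 1.800;  β ← (1−ω)·1.000 + ω·1.800 = 1.640
Iteration 2:
  α: GS value = (-6 - (-3)·1.640) / (4) = -0.270;  α ← (1−ω)·-0.400 + ω·-0.270 = -0.296
  β: GS value = (11 - (4)·-0.296) / (7) = 1.741;  β ← (1−ω)·1.640 + ω·1.741 = 1.721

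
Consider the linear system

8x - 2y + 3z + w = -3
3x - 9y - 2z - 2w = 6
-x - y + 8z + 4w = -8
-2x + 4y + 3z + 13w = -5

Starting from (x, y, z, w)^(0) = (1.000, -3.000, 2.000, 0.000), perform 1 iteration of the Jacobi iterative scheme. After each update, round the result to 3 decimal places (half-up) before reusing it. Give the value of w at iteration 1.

Iteration 1:
  x = (-3 - (-2)·-3.000 - (3)·2.000 - (1)·0.000) / (8) = -1.875
  y = (6 - (3)·1.000 - (-2)·2.000 - (-2)·0.000) / (-9) = -0.778
  z = (-8 - (-1)·1.000 - (-1)·-3.000 - (4)·0.000) / (8) = -1.250
  w = (-5 - (-2)·1.000 - (4)·-3.000 - (3)·2.000) / (13) = 0.231

0.231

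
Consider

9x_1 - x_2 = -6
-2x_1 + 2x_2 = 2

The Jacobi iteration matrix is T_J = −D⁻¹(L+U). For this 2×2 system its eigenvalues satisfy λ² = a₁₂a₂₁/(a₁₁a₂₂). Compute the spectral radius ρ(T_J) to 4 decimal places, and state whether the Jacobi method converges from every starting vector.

a₁₂a₂₁/(a₁₁a₂₂) = (-1)·(-2) / ((9)·(2)) = 0.111111
ρ = √|0.111111| = √0.111111 = 0.3333
ρ < 1, so Jacobi converges

0.3333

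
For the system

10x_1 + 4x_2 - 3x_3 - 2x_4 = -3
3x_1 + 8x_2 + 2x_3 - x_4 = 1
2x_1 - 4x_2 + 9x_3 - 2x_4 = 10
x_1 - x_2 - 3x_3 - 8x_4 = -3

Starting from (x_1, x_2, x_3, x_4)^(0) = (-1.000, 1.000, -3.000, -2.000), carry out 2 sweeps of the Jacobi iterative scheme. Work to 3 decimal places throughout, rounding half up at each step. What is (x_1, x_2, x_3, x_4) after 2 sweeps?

Iteration 1:
  x_1 = (-3 - (4)·1.000 - (-3)·-3.000 - (-2)·-2.000) / (10) = -2.000
  x_2 = (1 - (3)·-1.000 - (2)·-3.000 - (-1)·-2.000) / (8) = 1.000
  x_3 = (10 - (2)·-1.000 - (-4)·1.000 - (-2)·-2.000) / (9) = 1.333
  x_4 = (-3 - (1)·-1.000 - (-1)·1.000 - (-3)·-3.000) / (-8) = 1.250
Iteration 2:
  x_1 = (-3 - (4)·1.000 - (-3)·1.333 - (-2)·1.250) / (10) = -0.050
  x_2 = (1 - (3)·-2.000 - (2)·1.333 - (-1)·1.250) / (8) = 0.698
  x_3 = (10 - (2)·-2.000 - (-4)·1.000 - (-2)·1.250) / (9) = 2.278
  x_4 = (-3 - (1)·-2.000 - (-1)·1.000 - (-3)·1.333) / (-8) = -0.500

(-0.050, 0.698, 2.278, -0.500)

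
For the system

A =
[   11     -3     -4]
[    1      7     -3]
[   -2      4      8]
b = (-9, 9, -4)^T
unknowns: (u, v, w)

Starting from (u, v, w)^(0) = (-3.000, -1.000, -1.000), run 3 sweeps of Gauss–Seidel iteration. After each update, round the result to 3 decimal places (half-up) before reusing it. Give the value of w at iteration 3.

Iteration 1:
  u = (-9 - (-3)·-1.000 - (-4)·-1.000) / (11) = -1.455
  v = (9 - (1)·-1.455 - (-3)·-1.000) / (7) = 1.065
  w = (-4 - (-2)·-1.455 - (4)·1.065) / (8) = -1.396
Iteration 2:
  u = (-9 - (-3)·1.065 - (-4)·-1.396) / (11) = -1.035
  v = (9 - (1)·-1.035 - (-3)·-1.396) / (7) = 0.835
  w = (-4 - (-2)·-1.035 - (4)·0.835) / (8) = -1.176
Iteration 3:
  u = (-9 - (-3)·0.835 - (-4)·-1.176) / (11) = -1.018
  v = (9 - (1)·-1.018 - (-3)·-1.176) / (7) = 0.927
  w = (-4 - (-2)·-1.018 - (4)·0.927) / (8) = -1.218

-1.218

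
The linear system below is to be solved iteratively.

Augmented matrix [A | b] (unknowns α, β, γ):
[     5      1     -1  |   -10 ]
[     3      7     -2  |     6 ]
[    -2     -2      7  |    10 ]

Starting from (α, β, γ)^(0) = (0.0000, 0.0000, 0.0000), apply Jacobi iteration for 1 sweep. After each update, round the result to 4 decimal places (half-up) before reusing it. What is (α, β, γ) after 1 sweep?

Iteration 1:
  α = (-10 - (1)·0.0000 - (-1)·0.0000) / (5) = -2.0000
  β = (6 - (3)·0.0000 - (-2)·0.0000) / (7) = 0.8571
  γ = (10 - (-2)·0.0000 - (-2)·0.0000) / (7) = 1.4286

(-2.0000, 0.8571, 1.4286)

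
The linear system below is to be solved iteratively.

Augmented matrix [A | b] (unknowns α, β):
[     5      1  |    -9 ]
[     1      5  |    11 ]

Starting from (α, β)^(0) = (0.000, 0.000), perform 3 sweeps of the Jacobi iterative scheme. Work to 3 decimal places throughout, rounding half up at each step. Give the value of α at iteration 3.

Iteration 1:
  α = (-9 - (1)·0.000) / (5) = -1.800
  β = (11 - (1)·0.000) / (5) = 2.200
Iteration 2:
  α = (-9 - (1)·2.200) / (5) = -2.240
  β = (11 - (1)·-1.800) / (5) = 2.560
Iteration 3:
  α = (-9 - (1)·2.560) / (5) = -2.312
  β = (11 - (1)·-2.240) / (5) = 2.648

-2.312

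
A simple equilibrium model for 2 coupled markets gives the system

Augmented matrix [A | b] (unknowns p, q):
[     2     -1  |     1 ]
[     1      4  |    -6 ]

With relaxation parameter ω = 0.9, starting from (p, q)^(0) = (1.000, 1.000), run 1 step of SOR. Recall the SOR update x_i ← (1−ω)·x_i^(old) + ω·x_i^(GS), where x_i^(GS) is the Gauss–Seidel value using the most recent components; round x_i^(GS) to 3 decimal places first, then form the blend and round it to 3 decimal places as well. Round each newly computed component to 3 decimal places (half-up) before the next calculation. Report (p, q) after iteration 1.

Iteration 1:
  p: GS value = (1 - (-1)·1.000) / (2) = 1.000;  p ← (1−ω)·1.000 + ω·1.000 = 1.000
  q: GS value = (-6 - (1)·1.000) / (4) = -1.750;  q ← (1−ω)·1.000 + ω·-1.750 = -1.475

(1.000, -1.475)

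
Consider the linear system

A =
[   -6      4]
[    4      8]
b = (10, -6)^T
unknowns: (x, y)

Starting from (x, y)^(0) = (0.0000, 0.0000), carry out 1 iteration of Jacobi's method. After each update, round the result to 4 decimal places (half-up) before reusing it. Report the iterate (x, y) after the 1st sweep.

Iteration 1:
  x = (10 - (4)·0.0000) / (-6) = -1.6667
  y = (-6 - (4)·0.0000) / (8) = -0.7500

(-1.6667, -0.7500)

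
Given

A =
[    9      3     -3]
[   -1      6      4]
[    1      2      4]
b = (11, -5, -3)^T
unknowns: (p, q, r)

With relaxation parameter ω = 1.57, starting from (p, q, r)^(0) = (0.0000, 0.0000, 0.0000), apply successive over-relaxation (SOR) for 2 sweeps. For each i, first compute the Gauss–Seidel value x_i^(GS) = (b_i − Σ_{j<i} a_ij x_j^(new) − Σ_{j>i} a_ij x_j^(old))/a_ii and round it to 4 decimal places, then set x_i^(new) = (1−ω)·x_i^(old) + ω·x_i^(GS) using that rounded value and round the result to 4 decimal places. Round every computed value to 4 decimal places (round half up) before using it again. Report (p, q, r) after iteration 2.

Iteration 1:
  p: GS value = (11 - (3)·0.0000 - (-3)·0.0000) / (9) = 1.2222;  p ← (1−ω)·0.0000 + ω·1.2222 = 1.9189
  q: GS value = (-5 - (-1)·1.9189 - (4)·0.0000) / (6) = -0.5135;  q ← (1−ω)·0.0000 + ω·-0.5135 = -0.8062
  r: GS value = (-3 - (1)·1.9189 - (2)·-0.8062) / (4) = -0.8266;  r ← (1−ω)·0.0000 + ω·-0.8266 = -1.2978
Iteration 2:
  p: GS value = (11 - (3)·-0.8062 - (-3)·-1.2978) / (9) = 1.0584;  p ← (1−ω)·1.9189 + ω·1.0584 = 0.5679
  q: GS value = (-5 - (-1)·0.5679 - (4)·-1.2978) / (6) = 0.1265;  q ← (1−ω)·-0.8062 + ω·0.1265 = 0.6581
  r: GS value = (-3 - (1)·0.5679 - (2)·0.6581) / (4) = -1.2210;  r ← (1−ω)·-1.2978 + ω·-1.2210 = -1.1772

(0.5679, 0.6581, -1.1772)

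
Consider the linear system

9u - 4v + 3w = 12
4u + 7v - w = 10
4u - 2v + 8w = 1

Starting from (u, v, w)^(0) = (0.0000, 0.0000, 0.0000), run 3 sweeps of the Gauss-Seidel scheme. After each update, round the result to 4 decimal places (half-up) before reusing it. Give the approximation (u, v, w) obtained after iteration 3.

Iteration 1:
  u = (12 - (-4)·0.0000 - (3)·0.0000) / (9) = 1.3333
  v = (10 - (4)·1.3333 - (-1)·0.0000) / (7) = 0.6667
  w = (1 - (4)·1.3333 - (-2)·0.6667) / (8) = -0.3750
Iteration 2:
  u = (12 - (-4)·0.6667 - (3)·-0.3750) / (9) = 1.7546
  v = (10 - (4)·1.7546 - (-1)·-0.3750) / (7) = 0.3724
  w = (1 - (4)·1.7546 - (-2)·0.3724) / (8) = -0.6592
Iteration 3:
  u = (12 - (-4)·0.3724 - (3)·-0.6592) / (9) = 1.7186
  v = (10 - (4)·1.7186 - (-1)·-0.6592) / (7) = 0.3523
  w = (1 - (4)·1.7186 - (-2)·0.3523) / (8) = -0.6462

(1.7186, 0.3523, -0.6462)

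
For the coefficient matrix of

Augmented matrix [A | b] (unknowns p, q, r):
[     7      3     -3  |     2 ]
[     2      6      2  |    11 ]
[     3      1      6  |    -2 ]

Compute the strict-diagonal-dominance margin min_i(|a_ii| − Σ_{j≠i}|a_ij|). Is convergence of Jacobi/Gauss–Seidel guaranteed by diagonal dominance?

1

row 1: |7| − (3+3) = 1
row 2: |6| − (2+2) = 2
row 3: |6| − (3+1) = 2
minimum over rows = 1 → strictly diagonally dominant (convergence guaranteed)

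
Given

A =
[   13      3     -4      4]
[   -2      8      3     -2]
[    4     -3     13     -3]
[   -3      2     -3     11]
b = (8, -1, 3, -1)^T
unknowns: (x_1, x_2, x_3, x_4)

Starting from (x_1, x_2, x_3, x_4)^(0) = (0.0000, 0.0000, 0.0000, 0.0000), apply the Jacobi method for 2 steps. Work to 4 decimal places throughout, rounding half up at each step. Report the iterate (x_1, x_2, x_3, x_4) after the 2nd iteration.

(0.7432, -0.0804, -0.0084, 0.1626)

Iteration 1:
  x_1 = (8 - (3)·0.0000 - (-4)·0.0000 - (4)·0.0000) / (13) = 0.6154
  x_2 = (-1 - (-2)·0.0000 - (3)·0.0000 - (-2)·0.0000) / (8) = -0.1250
  x_3 = (3 - (4)·0.0000 - (-3)·0.0000 - (-3)·0.0000) / (13) = 0.2308
  x_4 = (-1 - (-3)·0.0000 - (2)·0.0000 - (-3)·0.0000) / (11) = -0.0909
Iteration 2:
  x_1 = (8 - (3)·-0.1250 - (-4)·0.2308 - (4)·-0.0909) / (13) = 0.7432
  x_2 = (-1 - (-2)·0.6154 - (3)·0.2308 - (-2)·-0.0909) / (8) = -0.0804
  x_3 = (3 - (4)·0.6154 - (-3)·-0.1250 - (-3)·-0.0909) / (13) = -0.0084
  x_4 = (-1 - (-3)·0.6154 - (2)·-0.1250 - (-3)·0.2308) / (11) = 0.1626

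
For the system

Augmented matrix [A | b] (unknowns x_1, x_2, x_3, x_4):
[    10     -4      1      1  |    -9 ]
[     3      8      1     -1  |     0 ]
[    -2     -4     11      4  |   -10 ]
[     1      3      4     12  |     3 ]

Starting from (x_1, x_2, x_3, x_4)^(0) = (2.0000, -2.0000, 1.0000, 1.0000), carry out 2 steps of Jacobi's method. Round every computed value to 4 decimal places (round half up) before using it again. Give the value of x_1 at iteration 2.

-1.0614

Iteration 1:
  x_1 = (-9 - (-4)·-2.0000 - (1)·1.0000 - (1)·1.0000) / (10) = -1.9000
  x_2 = (0 - (3)·2.0000 - (1)·1.0000 - (-1)·1.0000) / (8) = -0.7500
  x_3 = (-10 - (-2)·2.0000 - (-4)·-2.0000 - (4)·1.0000) / (11) = -1.6364
  x_4 = (3 - (1)·2.0000 - (3)·-2.0000 - (4)·1.0000) / (12) = 0.2500
Iteration 2:
  x_1 = (-9 - (-4)·-0.7500 - (1)·-1.6364 - (1)·0.2500) / (10) = -1.0614
  x_2 = (0 - (3)·-1.9000 - (1)·-1.6364 - (-1)·0.2500) / (8) = 0.9483
  x_3 = (-10 - (-2)·-1.9000 - (-4)·-0.7500 - (4)·0.2500) / (11) = -1.6182
  x_4 = (3 - (1)·-1.9000 - (3)·-0.7500 - (4)·-1.6364) / (12) = 1.1413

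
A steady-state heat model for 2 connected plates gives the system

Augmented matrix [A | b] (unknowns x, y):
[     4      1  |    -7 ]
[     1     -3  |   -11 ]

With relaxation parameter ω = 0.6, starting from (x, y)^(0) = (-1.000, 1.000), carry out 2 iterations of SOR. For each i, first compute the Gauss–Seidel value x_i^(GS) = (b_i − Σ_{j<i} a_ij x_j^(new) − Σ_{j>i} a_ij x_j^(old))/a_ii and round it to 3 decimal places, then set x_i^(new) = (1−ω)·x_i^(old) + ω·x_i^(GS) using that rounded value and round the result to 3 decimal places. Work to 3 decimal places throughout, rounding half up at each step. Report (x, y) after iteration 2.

Iteration 1:
  x: GS value = (-7 - (1)·1.000) / (4) = -2.000;  x ← (1−ω)·-1.000 + ω·-2.000 = -1.600
  y: GS value = (-11 - (1)·-1.600) / (-3) = 3.133;  y ← (1−ω)·1.000 + ω·3.133 = 2.280
Iteration 2:
  x: GS value = (-7 - (1)·2.280) / (4) = -2.320;  x ← (1−ω)·-1.600 + ω·-2.320 = -2.032
  y: GS value = (-11 - (1)·-2.032) / (-3) = 2.989;  y ← (1−ω)·2.280 + ω·2.989 = 2.705

(-2.032, 2.705)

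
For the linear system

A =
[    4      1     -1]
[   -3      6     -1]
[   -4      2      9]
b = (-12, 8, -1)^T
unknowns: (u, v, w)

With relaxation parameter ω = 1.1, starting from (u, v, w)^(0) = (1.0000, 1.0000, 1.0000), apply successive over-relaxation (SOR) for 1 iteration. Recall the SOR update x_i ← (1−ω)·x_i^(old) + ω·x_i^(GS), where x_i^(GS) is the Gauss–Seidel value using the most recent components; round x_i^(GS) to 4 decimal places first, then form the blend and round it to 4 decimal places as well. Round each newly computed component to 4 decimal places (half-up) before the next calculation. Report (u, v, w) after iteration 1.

(-3.4000, -0.3200, -1.8062)

Iteration 1:
  u: GS value = (-12 - (1)·1.0000 - (-1)·1.0000) / (4) = -3.0000;  u ← (1−ω)·1.0000 + ω·-3.0000 = -3.4000
  v: GS value = (8 - (-3)·-3.4000 - (-1)·1.0000) / (6) = -0.2000;  v ← (1−ω)·1.0000 + ω·-0.2000 = -0.3200
  w: GS value = (-1 - (-4)·-3.4000 - (2)·-0.3200) / (9) = -1.5511;  w ← (1−ω)·1.0000 + ω·-1.5511 = -1.8062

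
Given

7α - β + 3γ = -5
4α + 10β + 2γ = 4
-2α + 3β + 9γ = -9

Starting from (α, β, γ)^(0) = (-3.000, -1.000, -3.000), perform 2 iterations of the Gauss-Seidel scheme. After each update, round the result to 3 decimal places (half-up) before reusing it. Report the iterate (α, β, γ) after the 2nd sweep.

Iteration 1:
  α = (-5 - (-1)·-1.000 - (3)·-3.000) / (7) = 0.429
  β = (4 - (4)·0.429 - (2)·-3.000) / (10) = 0.828
  γ = (-9 - (-2)·0.429 - (3)·0.828) / (9) = -1.181
Iteration 2:
  α = (-5 - (-1)·0.828 - (3)·-1.181) / (7) = -0.090
  β = (4 - (4)·-0.090 - (2)·-1.181) / (10) = 0.672
  γ = (-9 - (-2)·-0.090 - (3)·0.672) / (9) = -1.244

(-0.090, 0.672, -1.244)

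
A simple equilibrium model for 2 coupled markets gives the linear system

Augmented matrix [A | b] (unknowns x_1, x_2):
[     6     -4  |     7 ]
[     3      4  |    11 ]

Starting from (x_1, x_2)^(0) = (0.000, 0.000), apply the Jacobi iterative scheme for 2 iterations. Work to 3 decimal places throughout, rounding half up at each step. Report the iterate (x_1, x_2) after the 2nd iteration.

(3.000, 1.875)

Iteration 1:
  x_1 = (7 - (-4)·0.000) / (6) = 1.167
  x_2 = (11 - (3)·0.000) / (4) = 2.750
Iteration 2:
  x_1 = (7 - (-4)·2.750) / (6) = 3.000
  x_2 = (11 - (3)·1.167) / (4) = 1.875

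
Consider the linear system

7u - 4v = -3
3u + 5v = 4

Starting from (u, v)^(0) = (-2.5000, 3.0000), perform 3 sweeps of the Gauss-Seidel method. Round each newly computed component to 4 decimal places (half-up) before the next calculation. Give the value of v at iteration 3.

0.6981

Iteration 1:
  u = (-3 - (-4)·3.0000) / (7) = 1.2857
  v = (4 - (3)·1.2857) / (5) = 0.0286
Iteration 2:
  u = (-3 - (-4)·0.0286) / (7) = -0.4122
  v = (4 - (3)·-0.4122) / (5) = 1.0473
Iteration 3:
  u = (-3 - (-4)·1.0473) / (7) = 0.1699
  v = (4 - (3)·0.1699) / (5) = 0.6981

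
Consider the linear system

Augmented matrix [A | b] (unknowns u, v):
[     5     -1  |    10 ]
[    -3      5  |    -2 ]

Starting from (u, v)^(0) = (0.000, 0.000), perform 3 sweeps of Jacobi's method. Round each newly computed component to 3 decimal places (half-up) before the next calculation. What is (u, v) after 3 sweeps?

(2.160, 0.752)

Iteration 1:
  u = (10 - (-1)·0.000) / (5) = 2.000
  v = (-2 - (-3)·0.000) / (5) = -0.400
Iteration 2:
  u = (10 - (-1)·-0.400) / (5) = 1.920
  v = (-2 - (-3)·2.000) / (5) = 0.800
Iteration 3:
  u = (10 - (-1)·0.800) / (5) = 2.160
  v = (-2 - (-3)·1.920) / (5) = 0.752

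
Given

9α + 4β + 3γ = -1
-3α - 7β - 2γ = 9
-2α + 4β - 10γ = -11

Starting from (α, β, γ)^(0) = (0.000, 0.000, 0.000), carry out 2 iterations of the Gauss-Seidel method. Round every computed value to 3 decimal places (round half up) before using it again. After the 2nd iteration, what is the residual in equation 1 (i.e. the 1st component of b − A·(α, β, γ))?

1.895

Iteration 1:
  α = (-1 - (4)·0.000 - (3)·0.000) / (9) = -0.111
  β = (9 - (-3)·-0.111 - (-2)·0.000) / (-7) = -1.238
  γ = (-11 - (-2)·-0.111 - (4)·-1.238) / (-10) = 0.627
Iteration 2:
  α = (-1 - (4)·-1.238 - (3)·0.627) / (9) = 0.230
  β = (9 - (-3)·0.230 - (-2)·0.627) / (-7) = -1.563
  γ = (-11 - (-2)·0.230 - (4)·-1.563) / (-10) = 0.429
Residual b − A·x = (1.895, -0.393, 0.002)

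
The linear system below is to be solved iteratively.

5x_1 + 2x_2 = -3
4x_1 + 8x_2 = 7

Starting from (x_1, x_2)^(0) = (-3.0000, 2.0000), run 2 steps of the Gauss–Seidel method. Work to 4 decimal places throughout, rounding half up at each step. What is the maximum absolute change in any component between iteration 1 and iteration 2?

Iteration 1:
  x_1 = (-3 - (2)·2.0000) / (5) = -1.4000
  x_2 = (7 - (4)·-1.4000) / (8) = 1.5750
Iteration 2:
  x_1 = (-3 - (2)·1.5750) / (5) = -1.2300
  x_2 = (7 - (4)·-1.2300) / (8) = 1.4900
Change: (0.1700, -0.0850) → max |·| = 0.1700

0.1700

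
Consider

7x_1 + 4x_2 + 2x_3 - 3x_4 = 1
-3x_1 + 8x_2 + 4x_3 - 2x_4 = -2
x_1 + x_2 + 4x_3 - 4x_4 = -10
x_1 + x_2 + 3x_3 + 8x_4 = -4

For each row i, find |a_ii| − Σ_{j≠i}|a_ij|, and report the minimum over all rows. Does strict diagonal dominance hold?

-2

row 1: |7| − (4+2+3) = -2
row 2: |8| − (3+4+2) = -1
row 3: |4| − (1+1+4) = -2
row 4: |8| − (1+1+3) = 3
minimum over rows = -2 → not strictly diagonally dominant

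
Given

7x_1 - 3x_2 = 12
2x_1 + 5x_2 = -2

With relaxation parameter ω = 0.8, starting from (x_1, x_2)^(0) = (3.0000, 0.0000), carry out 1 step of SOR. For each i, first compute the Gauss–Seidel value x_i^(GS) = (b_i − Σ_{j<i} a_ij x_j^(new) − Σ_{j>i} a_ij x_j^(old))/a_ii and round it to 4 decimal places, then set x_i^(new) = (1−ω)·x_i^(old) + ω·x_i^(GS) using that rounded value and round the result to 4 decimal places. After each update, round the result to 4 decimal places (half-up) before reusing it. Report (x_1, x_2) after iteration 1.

Iteration 1:
  x_1: GS value = (12 - (-3)·0.0000) / (7) = 1.7143;  x_1 ← (1−ω)·3.0000 + ω·1.7143 = 1.9714
  x_2: GS value = (-2 - (2)·1.9714) / (5) = -1.1886;  x_2 ← (1−ω)·0.0000 + ω·-1.1886 = -0.9509

(1.9714, -0.9509)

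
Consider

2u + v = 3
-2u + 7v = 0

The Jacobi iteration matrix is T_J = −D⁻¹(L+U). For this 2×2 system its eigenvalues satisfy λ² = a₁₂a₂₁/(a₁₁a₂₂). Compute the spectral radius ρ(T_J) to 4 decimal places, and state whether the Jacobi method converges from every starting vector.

0.3780

a₁₂a₂₁/(a₁₁a₂₂) = (1)·(-2) / ((2)·(7)) = -0.142857
ρ = √|-0.142857| = √0.142857 = 0.3780
ρ < 1, so Jacobi converges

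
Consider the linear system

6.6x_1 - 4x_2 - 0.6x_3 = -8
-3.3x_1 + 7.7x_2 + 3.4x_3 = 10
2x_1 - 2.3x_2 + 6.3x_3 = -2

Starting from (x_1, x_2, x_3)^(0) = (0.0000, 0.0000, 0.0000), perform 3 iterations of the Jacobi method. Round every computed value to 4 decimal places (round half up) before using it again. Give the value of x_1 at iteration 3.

Iteration 1:
  x_1 = (-8 - (-4)·0.0000 - (-0.6)·0.0000) / (6.6) = -1.2121
  x_2 = (10 - (-3.3)·0.0000 - (3.4)·0.0000) / (7.7) = 1.2987
  x_3 = (-2 - (2)·0.0000 - (-2.3)·0.0000) / (6.3) = -0.3175
Iteration 2:
  x_1 = (-8 - (-4)·1.2987 - (-0.6)·-0.3175) / (6.6) = -0.4539
  x_2 = (10 - (-3.3)·-1.2121 - (3.4)·-0.3175) / (7.7) = 0.9194
  x_3 = (-2 - (2)·-1.2121 - (-2.3)·1.2987) / (6.3) = 0.5415
Iteration 3:
  x_1 = (-8 - (-4)·0.9194 - (-0.6)·0.5415) / (6.6) = -0.6057
  x_2 = (10 - (-3.3)·-0.4539 - (3.4)·0.5415) / (7.7) = 0.8651
  x_3 = (-2 - (2)·-0.4539 - (-2.3)·0.9194) / (6.3) = 0.1623

-0.6057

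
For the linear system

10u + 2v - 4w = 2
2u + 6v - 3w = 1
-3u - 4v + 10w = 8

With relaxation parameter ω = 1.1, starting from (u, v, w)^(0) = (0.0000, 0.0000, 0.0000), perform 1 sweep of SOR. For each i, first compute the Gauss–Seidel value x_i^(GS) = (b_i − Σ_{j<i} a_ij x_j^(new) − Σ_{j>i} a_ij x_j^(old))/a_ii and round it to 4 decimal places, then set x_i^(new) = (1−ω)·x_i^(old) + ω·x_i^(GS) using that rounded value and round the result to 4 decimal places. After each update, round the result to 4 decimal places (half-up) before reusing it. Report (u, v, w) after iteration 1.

Iteration 1:
  u: GS value = (2 - (2)·0.0000 - (-4)·0.0000) / (10) = 0.2000;  u ← (1−ω)·0.0000 + ω·0.2000 = 0.2200
  v: GS value = (1 - (2)·0.2200 - (-3)·0.0000) / (6) = 0.0933;  v ← (1−ω)·0.0000 + ω·0.0933 = 0.1026
  w: GS value = (8 - (-3)·0.2200 - (-4)·0.1026) / (10) = 0.9070;  w ← (1−ω)·0.0000 + ω·0.9070 = 0.9977

(0.2200, 0.1026, 0.9977)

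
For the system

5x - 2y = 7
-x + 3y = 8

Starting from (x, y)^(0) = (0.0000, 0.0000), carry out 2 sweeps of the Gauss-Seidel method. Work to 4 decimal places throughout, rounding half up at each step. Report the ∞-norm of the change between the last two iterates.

Iteration 1:
  x = (7 - (-2)·0.0000) / (5) = 1.4000
  y = (8 - (-1)·1.4000) / (3) = 3.1333
Iteration 2:
  x = (7 - (-2)·3.1333) / (5) = 2.6533
  y = (8 - (-1)·2.6533) / (3) = 3.5511
Change: (1.2533, 0.4178) → max |·| = 1.2533

1.2533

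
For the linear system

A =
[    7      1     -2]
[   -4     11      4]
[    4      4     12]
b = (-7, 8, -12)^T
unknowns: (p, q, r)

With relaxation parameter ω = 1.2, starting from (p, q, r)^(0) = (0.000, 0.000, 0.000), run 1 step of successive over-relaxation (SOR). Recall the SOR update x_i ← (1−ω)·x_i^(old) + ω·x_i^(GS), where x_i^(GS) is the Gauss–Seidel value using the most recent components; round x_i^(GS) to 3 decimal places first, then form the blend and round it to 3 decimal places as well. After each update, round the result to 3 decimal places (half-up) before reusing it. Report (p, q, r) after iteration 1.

Iteration 1:
  p: GS value = (-7 - (1)·0.000 - (-2)·0.000) / (7) = -1.000;  p ← (1−ω)·0.000 + ω·-1.000 = -1.200
  q: GS value = (8 - (-4)·-1.200 - (4)·0.000) / (11) = 0.291;  q ← (1−ω)·0.000 + ω·0.291 = 0.349
  r: GS value = (-12 - (4)·-1.200 - (4)·0.349) / (12) = -0.716;  r ← (1−ω)·0.000 + ω·-0.716 = -0.859

(-1.200, 0.349, -0.859)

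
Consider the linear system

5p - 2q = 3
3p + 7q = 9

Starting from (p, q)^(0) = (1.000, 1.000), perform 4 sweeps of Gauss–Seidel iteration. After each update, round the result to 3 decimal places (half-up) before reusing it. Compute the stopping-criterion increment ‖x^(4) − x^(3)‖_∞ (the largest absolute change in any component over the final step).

0.002

Iteration 1:
  p = (3 - (-2)·1.000) / (5) = 1.000
  q = (9 - (3)·1.000) / (7) = 0.857
Iteration 2:
  p = (3 - (-2)·0.857) / (5) = 0.943
  q = (9 - (3)·0.943) / (7) = 0.882
Iteration 3:
  p = (3 - (-2)·0.882) / (5) = 0.953
  q = (9 - (3)·0.953) / (7) = 0.877
Iteration 4:
  p = (3 - (-2)·0.877) / (5) = 0.951
  q = (9 - (3)·0.951) / (7) = 0.878
Change: (-0.002, 0.001) → max |·| = 0.002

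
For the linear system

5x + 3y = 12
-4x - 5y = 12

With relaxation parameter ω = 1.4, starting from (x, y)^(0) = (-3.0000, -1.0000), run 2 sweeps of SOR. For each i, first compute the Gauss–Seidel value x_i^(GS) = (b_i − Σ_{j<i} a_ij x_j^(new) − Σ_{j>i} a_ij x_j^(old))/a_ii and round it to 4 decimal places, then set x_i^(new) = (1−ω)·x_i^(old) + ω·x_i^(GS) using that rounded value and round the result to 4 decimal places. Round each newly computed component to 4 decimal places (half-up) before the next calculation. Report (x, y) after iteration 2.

(8.7667, -9.5756)

Iteration 1:
  x: GS value = (12 - (3)·-1.0000) / (5) = 3.0000;  x ← (1−ω)·-3.0000 + ω·3.0000 = 5.4000
  y: GS value = (12 - (-4)·5.4000) / (-5) = -6.7200;  y ← (1−ω)·-1.0000 + ω·-6.7200 = -9.0080
Iteration 2:
  x: GS value = (12 - (3)·-9.0080) / (5) = 7.8048;  x ← (1−ω)·5.4000 + ω·7.8048 = 8.7667
  y: GS value = (12 - (-4)·8.7667) / (-5) = -9.4134;  y ← (1−ω)·-9.0080 + ω·-9.4134 = -9.5756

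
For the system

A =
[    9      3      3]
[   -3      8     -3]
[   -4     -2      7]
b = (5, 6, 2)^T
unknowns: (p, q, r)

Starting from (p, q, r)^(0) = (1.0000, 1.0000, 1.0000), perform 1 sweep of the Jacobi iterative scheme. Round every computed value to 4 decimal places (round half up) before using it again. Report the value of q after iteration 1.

1.5000

Iteration 1:
  p = (5 - (3)·1.0000 - (3)·1.0000) / (9) = -0.1111
  q = (6 - (-3)·1.0000 - (-3)·1.0000) / (8) = 1.5000
  r = (2 - (-4)·1.0000 - (-2)·1.0000) / (7) = 1.1429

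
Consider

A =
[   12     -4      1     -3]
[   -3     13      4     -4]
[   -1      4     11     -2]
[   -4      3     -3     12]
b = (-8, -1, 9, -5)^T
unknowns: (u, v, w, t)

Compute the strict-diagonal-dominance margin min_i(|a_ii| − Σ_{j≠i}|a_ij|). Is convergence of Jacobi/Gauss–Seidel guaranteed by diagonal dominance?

2

row 1: |12| − (4+1+3) = 4
row 2: |13| − (3+4+4) = 2
row 3: |11| − (1+4+2) = 4
row 4: |12| − (4+3+3) = 2
minimum over rows = 2 → strictly diagonally dominant (convergence guaranteed)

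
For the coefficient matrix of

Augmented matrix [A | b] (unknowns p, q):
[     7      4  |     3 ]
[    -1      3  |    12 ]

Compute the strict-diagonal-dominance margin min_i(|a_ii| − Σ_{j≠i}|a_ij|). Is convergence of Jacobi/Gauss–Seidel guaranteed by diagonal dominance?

2

row 1: |7| − (4) = 3
row 2: |3| − (1) = 2
minimum over rows = 2 → strictly diagonally dominant (convergence guaranteed)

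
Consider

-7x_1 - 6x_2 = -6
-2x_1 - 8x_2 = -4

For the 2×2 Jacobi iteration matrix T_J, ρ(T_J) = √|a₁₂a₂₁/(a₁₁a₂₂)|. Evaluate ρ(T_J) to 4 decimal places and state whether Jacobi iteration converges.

a₁₂a₂₁/(a₁₁a₂₂) = (-6)·(-2) / ((-7)·(-8)) = 0.214286
ρ = √|0.214286| = √0.214286 = 0.4629
ρ < 1, so Jacobi converges

0.4629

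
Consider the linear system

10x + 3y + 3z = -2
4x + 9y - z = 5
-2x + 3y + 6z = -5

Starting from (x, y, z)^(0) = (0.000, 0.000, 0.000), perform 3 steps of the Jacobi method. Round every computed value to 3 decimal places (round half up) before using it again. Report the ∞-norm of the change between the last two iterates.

0.105

Iteration 1:
  x = (-2 - (3)·0.000 - (3)·0.000) / (10) = -0.200
  y = (5 - (4)·0.000 - (-1)·0.000) / (9) = 0.556
  z = (-5 - (-2)·0.000 - (3)·0.000) / (6) = -0.833
Iteration 2:
  x = (-2 - (3)·0.556 - (3)·-0.833) / (10) = -0.117
  y = (5 - (4)·-0.200 - (-1)·-0.833) / (9) = 0.552
  z = (-5 - (-2)·-0.200 - (3)·0.556) / (6) = -1.178
Iteration 3:
  x = (-2 - (3)·0.552 - (3)·-1.178) / (10) = -0.012
  y = (5 - (4)·-0.117 - (-1)·-1.178) / (9) = 0.477
  z = (-5 - (-2)·-0.117 - (3)·0.552) / (6) = -1.148
Change: (0.105, -0.075, 0.030) → max |·| = 0.105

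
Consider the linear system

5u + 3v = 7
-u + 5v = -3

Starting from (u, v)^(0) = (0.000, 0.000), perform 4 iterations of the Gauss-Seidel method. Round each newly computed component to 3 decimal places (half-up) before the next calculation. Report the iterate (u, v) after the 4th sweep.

(1.572, -0.286)

Iteration 1:
  u = (7 - (3)·0.000) / (5) = 1.400
  v = (-3 - (-1)·1.400) / (5) = -0.320
Iteration 2:
  u = (7 - (3)·-0.320) / (5) = 1.592
  v = (-3 - (-1)·1.592) / (5) = -0.282
Iteration 3:
  u = (7 - (3)·-0.282) / (5) = 1.569
  v = (-3 - (-1)·1.569) / (5) = -0.286
Iteration 4:
  u = (7 - (3)·-0.286) / (5) = 1.572
  v = (-3 - (-1)·1.572) / (5) = -0.286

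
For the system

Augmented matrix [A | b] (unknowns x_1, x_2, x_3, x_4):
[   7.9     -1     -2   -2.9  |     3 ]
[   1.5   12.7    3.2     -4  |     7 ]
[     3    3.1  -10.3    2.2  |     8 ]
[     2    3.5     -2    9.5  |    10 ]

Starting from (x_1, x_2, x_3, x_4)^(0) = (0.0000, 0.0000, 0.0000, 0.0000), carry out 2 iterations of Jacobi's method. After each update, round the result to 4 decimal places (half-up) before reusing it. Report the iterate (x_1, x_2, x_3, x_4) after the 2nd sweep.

Iteration 1:
  x_1 = (3 - (-1)·0.0000 - (-2)·0.0000 - (-2.9)·0.0000) / (7.9) = 0.3797
  x_2 = (7 - (1.5)·0.0000 - (3.2)·0.0000 - (-4)·0.0000) / (12.7) = 0.5512
  x_3 = (8 - (3)·0.0000 - (3.1)·0.0000 - (2.2)·0.0000) / (-10.3) = -0.7767
  x_4 = (10 - (2)·0.0000 - (3.5)·0.0000 - (-2)·0.0000) / (9.5) = 1.0526
Iteration 2:
  x_1 = (3 - (-1)·0.5512 - (-2)·-0.7767 - (-2.9)·1.0526) / (7.9) = 0.6393
  x_2 = (7 - (1.5)·0.3797 - (3.2)·-0.7767 - (-4)·1.0526) / (12.7) = 1.0336
  x_3 = (8 - (3)·0.3797 - (3.1)·0.5512 - (2.2)·1.0526) / (-10.3) = -0.2754
  x_4 = (10 - (2)·0.3797 - (3.5)·0.5512 - (-2)·-0.7767) / (9.5) = 0.6061

(0.6393, 1.0336, -0.2754, 0.6061)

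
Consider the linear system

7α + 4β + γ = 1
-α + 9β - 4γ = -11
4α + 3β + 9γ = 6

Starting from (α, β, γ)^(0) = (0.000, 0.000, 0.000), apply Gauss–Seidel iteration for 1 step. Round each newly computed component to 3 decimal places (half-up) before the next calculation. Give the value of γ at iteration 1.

Iteration 1:
  α = (1 - (4)·0.000 - (1)·0.000) / (7) = 0.143
  β = (-11 - (-1)·0.143 - (-4)·0.000) / (9) = -1.206
  γ = (6 - (4)·0.143 - (3)·-1.206) / (9) = 1.005

1.005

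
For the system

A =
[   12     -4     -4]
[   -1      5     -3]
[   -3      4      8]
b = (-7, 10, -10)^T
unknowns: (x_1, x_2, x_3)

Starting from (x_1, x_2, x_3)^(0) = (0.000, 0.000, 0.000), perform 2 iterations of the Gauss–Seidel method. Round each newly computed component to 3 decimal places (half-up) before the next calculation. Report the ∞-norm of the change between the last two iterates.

1.481

Iteration 1:
  x_1 = (-7 - (-4)·0.000 - (-4)·0.000) / (12) = -0.583
  x_2 = (10 - (-1)·-0.583 - (-3)·0.000) / (5) = 1.883
  x_3 = (-10 - (-3)·-0.583 - (4)·1.883) / (8) = -2.410
Iteration 2:
  x_1 = (-7 - (-4)·1.883 - (-4)·-2.410) / (12) = -0.759
  x_2 = (10 - (-1)·-0.759 - (-3)·-2.410) / (5) = 0.402
  x_3 = (-10 - (-3)·-0.759 - (4)·0.402) / (8) = -1.736
Change: (-0.176, -1.481, 0.674) → max |·| = 1.481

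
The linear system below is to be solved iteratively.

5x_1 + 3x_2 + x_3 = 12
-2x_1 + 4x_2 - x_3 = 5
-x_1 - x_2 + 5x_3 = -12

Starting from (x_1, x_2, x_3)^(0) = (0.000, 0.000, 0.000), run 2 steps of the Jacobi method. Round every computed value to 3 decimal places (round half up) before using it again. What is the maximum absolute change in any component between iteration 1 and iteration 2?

0.730

Iteration 1:
  x_1 = (12 - (3)·0.000 - (1)·0.000) / (5) = 2.400
  x_2 = (5 - (-2)·0.000 - (-1)·0.000) / (4) = 1.250
  x_3 = (-12 - (-1)·0.000 - (-1)·0.000) / (5) = -2.400
Iteration 2:
  x_1 = (12 - (3)·1.250 - (1)·-2.400) / (5) = 2.130
  x_2 = (5 - (-2)·2.400 - (-1)·-2.400) / (4) = 1.850
  x_3 = (-12 - (-1)·2.400 - (-1)·1.250) / (5) = -1.670
Change: (-0.270, 0.600, 0.730) → max |·| = 0.730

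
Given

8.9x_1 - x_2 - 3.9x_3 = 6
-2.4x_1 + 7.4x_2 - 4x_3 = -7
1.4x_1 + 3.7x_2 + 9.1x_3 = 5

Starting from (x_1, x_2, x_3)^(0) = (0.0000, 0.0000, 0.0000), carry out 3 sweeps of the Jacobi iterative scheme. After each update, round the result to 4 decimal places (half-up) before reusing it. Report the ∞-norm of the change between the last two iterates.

Iteration 1:
  x_1 = (6 - (-1)·0.0000 - (-3.9)·0.0000) / (8.9) = 0.6742
  x_2 = (-7 - (-2.4)·0.0000 - (-4)·0.0000) / (7.4) = -0.9459
  x_3 = (5 - (1.4)·0.0000 - (3.7)·0.0000) / (9.1) = 0.5495
Iteration 2:
  x_1 = (6 - (-1)·-0.9459 - (-3.9)·0.5495) / (8.9) = 0.8087
  x_2 = (-7 - (-2.4)·0.6742 - (-4)·0.5495) / (7.4) = -0.4303
  x_3 = (5 - (1.4)·0.6742 - (3.7)·-0.9459) / (9.1) = 0.8303
Iteration 3:
  x_1 = (6 - (-1)·-0.4303 - (-3.9)·0.8303) / (8.9) = 0.9896
  x_2 = (-7 - (-2.4)·0.8087 - (-4)·0.8303) / (7.4) = -0.2349
  x_3 = (5 - (1.4)·0.8087 - (3.7)·-0.4303) / (9.1) = 0.6000
Change: (0.1809, 0.1954, -0.2303) → max |·| = 0.2303

0.2303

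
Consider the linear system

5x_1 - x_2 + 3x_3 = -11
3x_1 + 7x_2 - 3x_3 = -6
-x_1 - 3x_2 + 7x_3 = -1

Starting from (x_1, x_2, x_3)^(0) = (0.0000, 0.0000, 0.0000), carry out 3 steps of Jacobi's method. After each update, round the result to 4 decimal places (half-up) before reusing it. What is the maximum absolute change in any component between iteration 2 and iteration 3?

0.5853

Iteration 1:
  x_1 = (-11 - (-1)·0.0000 - (3)·0.0000) / (5) = -2.2000
  x_2 = (-6 - (3)·0.0000 - (-3)·0.0000) / (7) = -0.8571
  x_3 = (-1 - (-1)·0.0000 - (-3)·0.0000) / (7) = -0.1429
Iteration 2:
  x_1 = (-11 - (-1)·-0.8571 - (3)·-0.1429) / (5) = -2.2857
  x_2 = (-6 - (3)·-2.2000 - (-3)·-0.1429) / (7) = 0.0245
  x_3 = (-1 - (-1)·-2.2000 - (-3)·-0.8571) / (7) = -0.8245
Iteration 3:
  x_1 = (-11 - (-1)·0.0245 - (3)·-0.8245) / (5) = -1.7004
  x_2 = (-6 - (3)·-2.2857 - (-3)·-0.8245) / (7) = -0.2309
  x_3 = (-1 - (-1)·-2.2857 - (-3)·0.0245) / (7) = -0.4589
Change: (0.5853, -0.2554, 0.3656) → max |·| = 0.5853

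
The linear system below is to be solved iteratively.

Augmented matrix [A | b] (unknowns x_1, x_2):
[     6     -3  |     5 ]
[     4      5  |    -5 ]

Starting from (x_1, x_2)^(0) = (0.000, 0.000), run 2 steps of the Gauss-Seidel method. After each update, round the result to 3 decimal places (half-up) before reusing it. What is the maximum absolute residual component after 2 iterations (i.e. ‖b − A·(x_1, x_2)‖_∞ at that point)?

2.000

Iteration 1:
  x_1 = (5 - (-3)·0.000) / (6) = 0.833
  x_2 = (-5 - (4)·0.833) / (5) = -1.666
Iteration 2:
  x_1 = (5 - (-3)·-1.666) / (6) = 0.000
  x_2 = (-5 - (4)·0.000) / (5) = -1.000
Residual b − A·x = (2.000, 0.000); ∞-norm = 2.000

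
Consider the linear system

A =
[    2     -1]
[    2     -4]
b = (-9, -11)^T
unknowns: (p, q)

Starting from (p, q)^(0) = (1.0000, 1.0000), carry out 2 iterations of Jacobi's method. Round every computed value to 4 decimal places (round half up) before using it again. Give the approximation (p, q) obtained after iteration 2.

Iteration 1:
  p = (-9 - (-1)·1.0000) / (2) = -4.0000
  q = (-11 - (2)·1.0000) / (-4) = 3.2500
Iteration 2:
  p = (-9 - (-1)·3.2500) / (2) = -2.8750
  q = (-11 - (2)·-4.0000) / (-4) = 0.7500

(-2.8750, 0.7500)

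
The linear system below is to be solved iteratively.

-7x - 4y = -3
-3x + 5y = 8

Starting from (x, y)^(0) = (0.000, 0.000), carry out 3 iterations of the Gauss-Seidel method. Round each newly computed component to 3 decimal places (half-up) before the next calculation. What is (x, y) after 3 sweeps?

Iteration 1:
  x = (-3 - (-4)·0.000) / (-7) = 0.429
  y = (8 - (-3)·0.429) / (5) = 1.857
Iteration 2:
  x = (-3 - (-4)·1.857) / (-7) = -0.633
  y = (8 - (-3)·-0.633) / (5) = 1.220
Iteration 3:
  x = (-3 - (-4)·1.220) / (-7) = -0.269
  y = (8 - (-3)·-0.269) / (5) = 1.439

(-0.269, 1.439)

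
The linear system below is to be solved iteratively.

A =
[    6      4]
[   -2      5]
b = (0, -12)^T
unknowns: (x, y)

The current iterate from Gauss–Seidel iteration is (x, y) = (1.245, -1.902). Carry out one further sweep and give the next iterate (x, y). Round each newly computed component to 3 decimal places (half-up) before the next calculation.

One sweep:
  x = (0 - (4)·-1.902) / (6) = 1.268
  y = (-12 - (-2)·1.268) / (5) = -1.893

(1.268, -1.893)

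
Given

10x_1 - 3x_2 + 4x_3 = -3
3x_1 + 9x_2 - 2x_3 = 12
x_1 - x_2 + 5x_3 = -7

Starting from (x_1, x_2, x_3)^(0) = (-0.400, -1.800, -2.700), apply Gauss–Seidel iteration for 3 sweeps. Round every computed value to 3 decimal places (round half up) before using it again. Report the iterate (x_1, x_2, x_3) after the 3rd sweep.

Iteration 1:
  x_1 = (-3 - (-3)·-1.800 - (4)·-2.700) / (10) = 0.240
  x_2 = (12 - (3)·0.240 - (-2)·-2.700) / (9) = 0.653
  x_3 = (-7 - (1)·0.240 - (-1)·0.653) / (5) = -1.317
Iteration 2:
  x_1 = (-3 - (-3)·0.653 - (4)·-1.317) / (10) = 0.423
  x_2 = (12 - (3)·0.423 - (-2)·-1.317) / (9) = 0.900
  x_3 = (-7 - (1)·0.423 - (-1)·0.900) / (5) = -1.305
Iteration 3:
  x_1 = (-3 - (-3)·0.900 - (4)·-1.305) / (10) = 0.492
  x_2 = (12 - (3)·0.492 - (-2)·-1.305) / (9) = 0.879
  x_3 = (-7 - (1)·0.492 - (-1)·0.879) / (5) = -1.323

(0.492, 0.879, -1.323)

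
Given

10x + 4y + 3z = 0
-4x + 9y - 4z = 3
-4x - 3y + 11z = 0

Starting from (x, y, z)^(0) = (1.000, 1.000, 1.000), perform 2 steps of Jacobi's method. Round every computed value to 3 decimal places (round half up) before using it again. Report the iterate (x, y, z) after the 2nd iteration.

Iteration 1:
  x = (0 - (4)·1.000 - (3)·1.000) / (10) = -0.700
  y = (3 - (-4)·1.000 - (-4)·1.000) / (9) = 1.222
  z = (0 - (-4)·1.000 - (-3)·1.000) / (11) = 0.636
Iteration 2:
  x = (0 - (4)·1.222 - (3)·0.636) / (10) = -0.680
  y = (3 - (-4)·-0.700 - (-4)·0.636) / (9) = 0.305
  z = (0 - (-4)·-0.700 - (-3)·1.222) / (11) = 0.079

(-0.680, 0.305, 0.079)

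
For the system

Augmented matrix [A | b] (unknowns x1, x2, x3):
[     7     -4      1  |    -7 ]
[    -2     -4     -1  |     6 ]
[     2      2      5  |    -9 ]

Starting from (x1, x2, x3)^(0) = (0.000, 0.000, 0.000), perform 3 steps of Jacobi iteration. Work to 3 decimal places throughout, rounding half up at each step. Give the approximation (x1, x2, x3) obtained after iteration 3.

(-1.200, -0.500, -0.940)

Iteration 1:
  x1 = (-7 - (-4)·0.000 - (1)·0.000) / (7) = -1.000
  x2 = (6 - (-2)·0.000 - (-1)·0.000) / (-4) = -1.500
  x3 = (-9 - (2)·0.000 - (2)·0.000) / (5) = -1.800
Iteration 2:
  x1 = (-7 - (-4)·-1.500 - (1)·-1.800) / (7) = -1.600
  x2 = (6 - (-2)·-1.000 - (-1)·-1.800) / (-4) = -0.550
  x3 = (-9 - (2)·-1.000 - (2)·-1.500) / (5) = -0.800
Iteration 3:
  x1 = (-7 - (-4)·-0.550 - (1)·-0.800) / (7) = -1.200
  x2 = (6 - (-2)·-1.600 - (-1)·-0.800) / (-4) = -0.500
  x3 = (-9 - (2)·-1.600 - (2)·-0.550) / (5) = -0.940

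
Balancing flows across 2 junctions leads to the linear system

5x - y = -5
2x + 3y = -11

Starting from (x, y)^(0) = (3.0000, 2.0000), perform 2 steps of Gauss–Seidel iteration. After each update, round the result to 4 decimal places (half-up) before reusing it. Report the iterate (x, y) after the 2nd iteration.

Iteration 1:
  x = (-5 - (-1)·2.0000) / (5) = -0.6000
  y = (-11 - (2)·-0.6000) / (3) = -3.2667
Iteration 2:
  x = (-5 - (-1)·-3.2667) / (5) = -1.6533
  y = (-11 - (2)·-1.6533) / (3) = -2.5645

(-1.6533, -2.5645)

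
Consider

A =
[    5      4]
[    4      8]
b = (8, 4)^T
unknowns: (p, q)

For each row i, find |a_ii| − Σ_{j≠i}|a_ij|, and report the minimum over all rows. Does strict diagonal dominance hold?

1

row 1: |5| − (4) = 1
row 2: |8| − (4) = 4
minimum over rows = 1 → strictly diagonally dominant (convergence guaranteed)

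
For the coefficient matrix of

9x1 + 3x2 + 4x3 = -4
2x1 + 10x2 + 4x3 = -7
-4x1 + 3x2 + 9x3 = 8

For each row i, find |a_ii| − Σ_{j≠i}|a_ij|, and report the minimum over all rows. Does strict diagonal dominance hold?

row 1: |9| − (3+4) = 2
row 2: |10| − (2+4) = 4
row 3: |9| − (4+3) = 2
minimum over rows = 2 → strictly diagonally dominant (convergence guaranteed)

2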